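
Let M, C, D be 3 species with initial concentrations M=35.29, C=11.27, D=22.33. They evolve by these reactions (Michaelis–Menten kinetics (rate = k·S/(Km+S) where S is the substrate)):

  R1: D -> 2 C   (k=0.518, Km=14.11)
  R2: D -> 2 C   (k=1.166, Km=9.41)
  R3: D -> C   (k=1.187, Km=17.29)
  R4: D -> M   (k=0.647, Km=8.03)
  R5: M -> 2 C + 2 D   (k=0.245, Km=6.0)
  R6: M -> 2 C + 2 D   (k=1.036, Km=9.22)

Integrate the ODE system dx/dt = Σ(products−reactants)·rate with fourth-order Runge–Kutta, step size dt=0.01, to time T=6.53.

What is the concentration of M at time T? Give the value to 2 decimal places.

RK4 with dt=0.01: 653 steps to T=6.53. Trajectory (selected grid times):
t=0.00: M=35.29 C=11.27 D=22.33
t=0.73: M=34.89 C=14.92 D=22.17
t=1.45: M=34.49 C=18.51 D=22.01
t=2.18: M=34.08 C=22.14 D=21.85
t=2.90: M=33.69 C=25.72 D=21.69
t=3.63: M=33.29 C=29.33 D=21.54
t=4.35: M=32.89 C=32.89 D=21.38
t=5.08: M=32.50 C=36.48 D=21.22
t=5.80: M=32.11 C=40.02 D=21.07
t=6.53: M=31.71 C=43.60 D=20.91
Read off M at T=6.53: 31.71

M at T = 31.71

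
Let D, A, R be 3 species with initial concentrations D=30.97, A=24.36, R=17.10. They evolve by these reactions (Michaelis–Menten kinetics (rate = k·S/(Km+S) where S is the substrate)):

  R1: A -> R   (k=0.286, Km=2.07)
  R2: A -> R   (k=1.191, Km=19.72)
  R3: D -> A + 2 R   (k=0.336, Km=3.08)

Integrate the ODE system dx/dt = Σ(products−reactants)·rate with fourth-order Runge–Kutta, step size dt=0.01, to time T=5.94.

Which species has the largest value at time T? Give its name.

RK4 with dt=0.01: 594 steps to T=5.94. Trajectory (selected grid times):
t=0.00: D=30.97 A=24.36 R=17.10
t=0.66: D=30.77 A=23.96 R=18.11
t=1.32: D=30.57 A=23.55 R=19.12
t=1.98: D=30.37 A=23.16 R=20.12
t=2.64: D=30.16 A=22.76 R=21.12
t=3.30: D=29.96 A=22.37 R=22.11
t=3.96: D=29.76 A=21.98 R=23.10
t=4.62: D=29.56 A=21.60 R=24.09
t=5.28: D=29.36 A=21.22 R=25.07
t=5.94: D=29.16 A=20.84 R=26.05
At T=5.94: D=29.16 A=20.84 R=26.05; the largest is D.

Dominant species at T: D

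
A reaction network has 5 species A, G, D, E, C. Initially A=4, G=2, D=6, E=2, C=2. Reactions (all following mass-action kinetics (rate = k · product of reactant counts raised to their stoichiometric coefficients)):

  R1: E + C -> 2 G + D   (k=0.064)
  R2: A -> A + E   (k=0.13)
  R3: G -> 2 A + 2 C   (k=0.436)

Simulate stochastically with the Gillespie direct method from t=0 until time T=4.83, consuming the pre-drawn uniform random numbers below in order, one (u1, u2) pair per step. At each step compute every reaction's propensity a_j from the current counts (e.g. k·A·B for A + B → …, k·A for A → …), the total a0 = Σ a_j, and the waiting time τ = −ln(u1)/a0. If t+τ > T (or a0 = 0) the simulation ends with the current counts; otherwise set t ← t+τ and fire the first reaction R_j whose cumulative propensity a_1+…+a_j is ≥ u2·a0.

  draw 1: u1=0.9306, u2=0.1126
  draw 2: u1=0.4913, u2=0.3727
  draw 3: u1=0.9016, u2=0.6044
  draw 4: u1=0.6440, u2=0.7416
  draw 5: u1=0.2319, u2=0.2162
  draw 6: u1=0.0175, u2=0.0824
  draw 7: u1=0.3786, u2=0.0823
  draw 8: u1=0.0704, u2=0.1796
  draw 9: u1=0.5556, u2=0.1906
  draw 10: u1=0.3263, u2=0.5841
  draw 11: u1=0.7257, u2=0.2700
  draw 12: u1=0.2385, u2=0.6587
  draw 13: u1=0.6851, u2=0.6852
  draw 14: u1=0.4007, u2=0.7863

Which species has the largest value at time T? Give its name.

Dominant species at T: A

t=0.000: A=4 G=2 D=6 E=2 C=2
Draw 1: a1=0.256, a2=0.520, a3=0.872, a0=1.648; τ=−ln(0.9306)/1.648=0.044 → t=0.044; u2·a0=0.1126·1.648=0.186 ≤ a1=0.256 → R1 fires; A=4 G=4 D=7 E=1 C=1
Draw 2: a1=0.064, a2=0.520, a3=1.744, a0=2.328; τ=−ln(0.4913)/2.328=0.305 → t=0.349; u2·a0=0.3727·2.328=0.868; a1+a2=0.584 < 0.868 ≤ a1+…+a3=2.328 → R3 fires; A=6 G=3 D=7 E=1 C=3
Draw 3: a1=0.192, a2=0.780, a3=1.308, a0=2.280; τ=−ln(0.9016)/2.280=0.045 → t=0.394; u2·a0=0.6044·2.280=1.378; a1+a2=0.972 < 1.378 ≤ a1+…+a3=2.280 → R3 fires; A=8 G=2 D=7 E=1 C=5
Draw 4: a1=0.320, a2=1.040, a3=0.872, a0=2.232; τ=−ln(0.6440)/2.232=0.197 → t=0.592; u2·a0=0.7416·2.232=1.655; a1+a2=1.360 < 1.655 ≤ a1+…+a3=2.232 → R3 fires; A=10 G=1 D=7 E=1 C=7
Draw 5: a1=0.448, a2=1.300, a3=0.436, a0=2.184; τ=−ln(0.2319)/2.184=0.669 → t=1.261; u2·a0=0.2162·2.184=0.472; a1=0.448 < 0.472 ≤ a1+a2=1.748 → R2 fires; A=10 G=1 D=7 E=2 C=7
Draw 6: a1=0.896, a2=1.300, a3=0.436, a0=2.632; τ=−ln(0.0175)/2.632=1.537 → t=2.798; u2·a0=0.0824·2.632=0.217 ≤ a1=0.896 → R1 fires; A=10 G=3 D=8 E=1 C=6
Draw 7: a1=0.384, a2=1.300, a3=1.308, a0=2.992; τ=−ln(0.3786)/2.992=0.325 → t=3.122; u2·a0=0.0823·2.992=0.246 ≤ a1=0.384 → R1 fires; A=10 G=5 D=9 E=0 C=5
Draw 8: a1=0.000, a2=1.300, a3=2.180, a0=3.480; τ=−ln(0.0704)/3.480=0.763 → t=3.885; u2·a0=0.1796·3.480=0.625; a1=0.000 < 0.625 ≤ a1+a2=1.300 → R2 fires; A=10 G=5 D=9 E=1 C=5
Draw 9: a1=0.320, a2=1.300, a3=2.180, a0=3.800; τ=−ln(0.5556)/3.800=0.155 → t=4.040; u2·a0=0.1906·3.800=0.724; a1=0.320 < 0.724 ≤ a1+a2=1.620 → R2 fires; A=10 G=5 D=9 E=2 C=5
Draw 10: a1=0.640, a2=1.300, a3=2.180, a0=4.120; τ=−ln(0.3263)/4.120=0.272 → t=4.311; u2·a0=0.5841·4.120=2.406; a1+a2=1.940 < 2.406 ≤ a1+…+a3=4.120 → R3 fires; A=12 G=4 D=9 E=2 C=7
Draw 11: a1=0.896, a2=1.560, a3=1.744, a0=4.200; τ=−ln(0.7257)/4.200=0.076 → t=4.388; u2·a0=0.2700·4.200=1.134; a1=0.896 < 1.134 ≤ a1+a2=2.456 → R2 fires; A=12 G=4 D=9 E=3 C=7
Draw 12: a1=1.344, a2=1.560, a3=1.744, a0=4.648; τ=−ln(0.2385)/4.648=0.308 → t=4.696; u2·a0=0.6587·4.648=3.062; a1+a2=2.904 < 3.062 ≤ a1+…+a3=4.648 → R3 fires; A=14 G=3 D=9 E=3 C=9
Draw 13: a1=1.728, a2=1.820, a3=1.308, a0=4.856; τ=−ln(0.6851)/4.856=0.078 → t=4.774; u2·a0=0.6852·4.856=3.327; a1=1.728 < 3.327 ≤ a1+a2=3.548 → R2 fires; A=14 G=3 D=9 E=4 C=9
Draw 14: a1=2.304, a2=1.820, a3=1.308, a0=5.432; τ=−ln(0.4007)/5.432=0.168 → t=4.942 > T=4.83: stop.
At T=4.83: A=14 G=3 D=9 E=4 C=9; the largest is A.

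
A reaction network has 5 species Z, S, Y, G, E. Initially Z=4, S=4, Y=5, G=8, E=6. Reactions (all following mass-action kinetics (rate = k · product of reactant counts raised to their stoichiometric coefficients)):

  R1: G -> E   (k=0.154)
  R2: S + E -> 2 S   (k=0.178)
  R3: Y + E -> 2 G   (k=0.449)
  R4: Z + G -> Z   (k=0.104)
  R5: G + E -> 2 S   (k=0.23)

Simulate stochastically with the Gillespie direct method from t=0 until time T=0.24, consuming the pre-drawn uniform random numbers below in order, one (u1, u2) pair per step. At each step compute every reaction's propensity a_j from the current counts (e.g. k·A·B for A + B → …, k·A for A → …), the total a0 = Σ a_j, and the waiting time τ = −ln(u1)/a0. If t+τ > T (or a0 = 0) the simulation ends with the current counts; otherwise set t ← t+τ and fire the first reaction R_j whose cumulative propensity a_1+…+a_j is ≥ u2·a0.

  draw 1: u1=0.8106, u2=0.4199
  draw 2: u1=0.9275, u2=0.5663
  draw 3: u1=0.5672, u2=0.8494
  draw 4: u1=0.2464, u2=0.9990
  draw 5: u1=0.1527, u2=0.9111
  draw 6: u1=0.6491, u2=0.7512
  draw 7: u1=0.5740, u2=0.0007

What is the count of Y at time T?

Y at T = 4

t=0.000: Z=4 S=4 Y=5 G=8 E=6
Draw 1: a1=1.232, a2=4.272, a3=13.470, a4=3.328, a5=11.040, a0=33.342; τ=−ln(0.8106)/33.342=0.006 → t=0.006; u2·a0=0.4199·33.342=14.000; a1+a2=5.504 < 14.000 ≤ a1+…+a3=18.974 → R3 fires; Z=4 S=4 Y=4 G=10 E=5
Draw 2: a1=1.540, a2=3.560, a3=8.980, a4=4.160, a5=11.500, a0=29.740; τ=−ln(0.9275)/29.740=0.003 → t=0.009; u2·a0=0.5663·29.740=16.842; a1+…+a3=14.080 < 16.842 ≤ a1+…+a4=18.240 → R4 fires; Z=4 S=4 Y=4 G=9 E=5
Draw 3: a1=1.386, a2=3.560, a3=8.980, a4=3.744, a5=10.350, a0=28.020; τ=−ln(0.5672)/28.020=0.020 → t=0.029; u2·a0=0.8494·28.020=23.800; a1+…+a4=17.670 < 23.800 ≤ a1+…+a5=28.020 → R5 fires; Z=4 S=6 Y=4 G=8 E=4
Draw 4: a1=1.232, a2=4.272, a3=7.184, a4=3.328, a5=7.360, a0=23.376; τ=−ln(0.2464)/23.376=0.060 → t=0.089; u2·a0=0.9990·23.376=23.353; a1+…+a4=16.016 < 23.353 ≤ a1+…+a5=23.376 → R5 fires; Z=4 S=8 Y=4 G=7 E=3
Draw 5: a1=1.078, a2=4.272, a3=5.388, a4=2.912, a5=4.830, a0=18.480; τ=−ln(0.1527)/18.480=0.102 → t=0.191; u2·a0=0.9111·18.480=16.837; a1+…+a4=13.650 < 16.837 ≤ a1+…+a5=18.480 → R5 fires; Z=4 S=10 Y=4 G=6 E=2
Draw 6: a1=0.924, a2=3.560, a3=3.592, a4=2.496, a5=2.760, a0=13.332; τ=−ln(0.6491)/13.332=0.032 → t=0.223; u2·a0=0.7512·13.332=10.015; a1+…+a3=8.076 < 10.015 ≤ a1+…+a4=10.572 → R4 fires; Z=4 S=10 Y=4 G=5 E=2
Draw 7: a1=0.770, a2=3.560, a3=3.592, a4=2.080, a5=2.300, a0=12.302; τ=−ln(0.5740)/12.302=0.045 → t=0.268 > T=0.24: stop.
Read off Y at T=0.24: 4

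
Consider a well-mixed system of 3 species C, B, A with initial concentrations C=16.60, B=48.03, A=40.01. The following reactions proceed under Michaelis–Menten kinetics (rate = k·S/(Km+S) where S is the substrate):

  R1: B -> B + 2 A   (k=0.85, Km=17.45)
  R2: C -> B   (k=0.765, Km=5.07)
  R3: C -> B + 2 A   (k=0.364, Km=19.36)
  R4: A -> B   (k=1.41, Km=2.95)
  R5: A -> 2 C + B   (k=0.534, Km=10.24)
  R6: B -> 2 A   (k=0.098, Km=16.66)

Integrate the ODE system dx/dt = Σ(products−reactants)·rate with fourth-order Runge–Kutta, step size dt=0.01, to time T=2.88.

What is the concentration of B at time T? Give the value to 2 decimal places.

B at T = 55.00

RK4 with dt=0.01: 288 steps to T=2.88. Trajectory (selected grid times):
t=0.00: C=16.60 B=48.03 A=40.01
t=0.32: C=16.63 B=48.80 A=40.01
t=0.64: C=16.66 B=49.58 A=40.01
t=0.96: C=16.69 B=50.35 A=40.01
t=1.28: C=16.72 B=51.13 A=40.01
t=1.60: C=16.75 B=51.90 A=40.02
t=1.92: C=16.78 B=52.68 A=40.03
t=2.24: C=16.81 B=53.45 A=40.03
t=2.56: C=16.84 B=54.23 A=40.05
t=2.88: C=16.87 B=55.00 A=40.06
Read off B at T=2.88: 55.00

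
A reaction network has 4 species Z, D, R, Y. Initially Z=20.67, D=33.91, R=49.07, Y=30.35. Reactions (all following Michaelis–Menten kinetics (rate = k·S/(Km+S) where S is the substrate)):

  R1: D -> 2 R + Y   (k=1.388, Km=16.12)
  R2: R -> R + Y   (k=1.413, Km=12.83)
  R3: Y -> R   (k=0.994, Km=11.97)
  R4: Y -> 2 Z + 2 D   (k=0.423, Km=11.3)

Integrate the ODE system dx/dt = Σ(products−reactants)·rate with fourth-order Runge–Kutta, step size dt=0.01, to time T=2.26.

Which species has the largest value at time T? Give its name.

Dominant species at T: R

RK4 with dt=0.01: 226 steps to T=2.26. Trajectory (selected grid times):
t=0.00: Z=20.67 D=33.91 R=49.07 Y=30.35
t=0.25: Z=20.82 D=33.83 R=49.72 Y=30.61
t=0.50: Z=20.98 D=33.75 R=50.37 Y=30.87
t=0.75: Z=21.13 D=33.67 R=51.02 Y=31.13
t=1.00: Z=21.29 D=33.59 R=51.66 Y=31.39
t=1.26: Z=21.45 D=33.51 R=52.34 Y=31.66
t=1.51: Z=21.61 D=33.43 R=52.99 Y=31.92
t=1.76: Z=21.76 D=33.35 R=53.64 Y=32.18
t=2.01: Z=21.92 D=33.28 R=54.29 Y=32.44
t=2.26: Z=22.08 D=33.20 R=54.94 Y=32.70
At T=2.26: Z=22.08 D=33.20 R=54.94 Y=32.70; the largest is R.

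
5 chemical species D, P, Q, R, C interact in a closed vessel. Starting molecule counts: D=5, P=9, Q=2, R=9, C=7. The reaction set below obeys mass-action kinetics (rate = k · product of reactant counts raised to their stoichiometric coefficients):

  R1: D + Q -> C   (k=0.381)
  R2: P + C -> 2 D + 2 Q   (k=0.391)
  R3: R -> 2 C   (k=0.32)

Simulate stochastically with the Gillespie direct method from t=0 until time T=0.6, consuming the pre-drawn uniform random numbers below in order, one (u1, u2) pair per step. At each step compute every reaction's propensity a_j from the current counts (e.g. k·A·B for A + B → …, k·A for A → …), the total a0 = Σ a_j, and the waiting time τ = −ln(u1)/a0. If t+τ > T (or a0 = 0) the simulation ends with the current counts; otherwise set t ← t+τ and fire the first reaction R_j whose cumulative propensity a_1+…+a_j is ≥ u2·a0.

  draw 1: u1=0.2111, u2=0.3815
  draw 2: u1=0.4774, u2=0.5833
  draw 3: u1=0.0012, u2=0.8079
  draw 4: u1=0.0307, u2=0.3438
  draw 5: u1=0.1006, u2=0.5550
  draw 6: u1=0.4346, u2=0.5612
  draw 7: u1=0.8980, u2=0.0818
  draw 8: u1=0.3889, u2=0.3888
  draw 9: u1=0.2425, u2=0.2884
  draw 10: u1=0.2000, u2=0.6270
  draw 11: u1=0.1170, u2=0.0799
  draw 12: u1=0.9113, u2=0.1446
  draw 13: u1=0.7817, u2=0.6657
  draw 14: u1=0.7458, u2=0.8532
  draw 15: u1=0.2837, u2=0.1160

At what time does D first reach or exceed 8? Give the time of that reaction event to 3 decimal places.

t=0.000: D=5 P=9 Q=2 R=9 C=7
Draw 1: a1=3.810, a2=24.633, a3=2.880, a0=31.323; τ=−ln(0.2111)/31.323=0.050 → t=0.050; u2·a0=0.3815·31.323=11.950; a1=3.810 < 11.950 ≤ a1+a2=28.443 → R2 fires; D=7 P=8 Q=4 R=9 C=6
Draw 2: a1=10.668, a2=18.768, a3=2.880, a0=32.316; τ=−ln(0.4774)/32.316=0.023 → t=0.073; u2·a0=0.5833·32.316=18.850; a1=10.668 < 18.850 ≤ a1+a2=29.436 → R2 fires; D=9 P=7 Q=6 R=9 C=5
Draw 3: a1=20.574, a2=13.685, a3=2.880, a0=37.139; τ=−ln(0.0012)/37.139=0.181 → t=0.254; u2·a0=0.8079·37.139=30.005; a1=20.574 < 30.005 ≤ a1+a2=34.259 → R2 fires; D=11 P=6 Q=8 R=9 C=4
Draw 4: a1=33.528, a2=9.384, a3=2.880, a0=45.792; τ=−ln(0.0307)/45.792=0.076 → t=0.330; u2·a0=0.3438·45.792=15.743 ≤ a1=33.528 → R1 fires; D=10 P=6 Q=7 R=9 C=5
Draw 5: a1=26.670, a2=11.730, a3=2.880, a0=41.280; τ=−ln(0.1006)/41.280=0.056 → t=0.385; u2·a0=0.5550·41.280=22.910 ≤ a1=26.670 → R1 fires; D=9 P=6 Q=6 R=9 C=6
Draw 6: a1=20.574, a2=14.076, a3=2.880, a0=37.530; τ=−ln(0.4346)/37.530=0.022 → t=0.408; u2·a0=0.5612·37.530=21.062; a1=20.574 < 21.062 ≤ a1+a2=34.650 → R2 fires; D=11 P=5 Q=8 R=9 C=5
Draw 7: a1=33.528, a2=9.775, a3=2.880, a0=46.183; τ=−ln(0.8980)/46.183=0.002 → t=0.410; u2·a0=0.0818·46.183=3.778 ≤ a1=33.528 → R1 fires; D=10 P=5 Q=7 R=9 C=6
Draw 8: a1=26.670, a2=11.730, a3=2.880, a0=41.280; τ=−ln(0.3889)/41.280=0.023 → t=0.433; u2·a0=0.3888·41.280=16.050 ≤ a1=26.670 → R1 fires; D=9 P=5 Q=6 R=9 C=7
Draw 9: a1=20.574, a2=13.685, a3=2.880, a0=37.139; τ=−ln(0.2425)/37.139=0.038 → t=0.471; u2·a0=0.2884·37.139=10.711 ≤ a1=20.574 → R1 fires; D=8 P=5 Q=5 R=9 C=8
Draw 10: a1=15.240, a2=15.640, a3=2.880, a0=33.760; τ=−ln(0.2000)/33.760=0.048 → t=0.519; u2·a0=0.6270·33.760=21.168; a1=15.240 < 21.168 ≤ a1+a2=30.880 → R2 fires; D=10 P=4 Q=7 R=9 C=7
Draw 11: a1=26.670, a2=10.948, a3=2.880, a0=40.498; τ=−ln(0.1170)/40.498=0.053 → t=0.572; u2·a0=0.0799·40.498=3.236 ≤ a1=26.670 → R1 fires; D=9 P=4 Q=6 R=9 C=8
Draw 12: a1=20.574, a2=12.512, a3=2.880, a0=35.966; τ=−ln(0.9113)/35.966=0.003 → t=0.574; u2·a0=0.1446·35.966=5.201 ≤ a1=20.574 → R1 fires; D=8 P=4 Q=5 R=9 C=9
Draw 13: a1=15.240, a2=14.076, a3=2.880, a0=32.196; τ=−ln(0.7817)/32.196=0.008 → t=0.582; u2·a0=0.6657·32.196=21.433; a1=15.240 < 21.433 ≤ a1+a2=29.316 → R2 fires; D=10 P=3 Q=7 R=9 C=8
Draw 14: a1=26.670, a2=9.384, a3=2.880, a0=38.934; τ=−ln(0.7458)/38.934=0.008 → t=0.589; u2·a0=0.8532·38.934=33.218; a1=26.670 < 33.218 ≤ a1+a2=36.054 → R2 fires; D=12 P=2 Q=9 R=9 C=7
Draw 15: a1=41.148, a2=5.474, a3=2.880, a0=49.502; τ=−ln(0.2837)/49.502=0.025 → t=0.615 > T=0.6: stop.
D first becomes ≥ 8 when it reaches 9 at the event at t=0.073.

Threshold first reached at t = 0.073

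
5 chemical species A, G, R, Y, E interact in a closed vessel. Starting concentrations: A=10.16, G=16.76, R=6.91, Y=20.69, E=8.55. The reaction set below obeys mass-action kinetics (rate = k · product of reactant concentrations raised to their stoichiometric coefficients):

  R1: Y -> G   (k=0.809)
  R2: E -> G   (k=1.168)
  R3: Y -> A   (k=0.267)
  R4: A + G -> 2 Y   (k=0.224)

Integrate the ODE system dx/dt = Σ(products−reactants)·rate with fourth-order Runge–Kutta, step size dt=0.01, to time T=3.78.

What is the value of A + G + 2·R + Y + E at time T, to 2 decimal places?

Value at T = 69.98

Check how each reaction changes W = A + G + 2·R + Y + E (weight of products minus weight of reactants):
R1: Y -> G: (1·1) − (1·1) = 1 − 1 = 0
R2: E -> G: (1·1) − (1·1) = 1 − 1 = 0
R3: Y -> A: (1·1) − (1·1) = 1 − 1 = 0
R4: A + G -> 2 Y: (1·2) − (1·1 + 1·1) = 2 − 2 = 0
Every reaction leaves W unchanged, so W is conserved and no simulation is needed: W(T) = W(0) = 10.16 + 16.76 + 2·6.91 + 20.69 + 8.55 = 69.98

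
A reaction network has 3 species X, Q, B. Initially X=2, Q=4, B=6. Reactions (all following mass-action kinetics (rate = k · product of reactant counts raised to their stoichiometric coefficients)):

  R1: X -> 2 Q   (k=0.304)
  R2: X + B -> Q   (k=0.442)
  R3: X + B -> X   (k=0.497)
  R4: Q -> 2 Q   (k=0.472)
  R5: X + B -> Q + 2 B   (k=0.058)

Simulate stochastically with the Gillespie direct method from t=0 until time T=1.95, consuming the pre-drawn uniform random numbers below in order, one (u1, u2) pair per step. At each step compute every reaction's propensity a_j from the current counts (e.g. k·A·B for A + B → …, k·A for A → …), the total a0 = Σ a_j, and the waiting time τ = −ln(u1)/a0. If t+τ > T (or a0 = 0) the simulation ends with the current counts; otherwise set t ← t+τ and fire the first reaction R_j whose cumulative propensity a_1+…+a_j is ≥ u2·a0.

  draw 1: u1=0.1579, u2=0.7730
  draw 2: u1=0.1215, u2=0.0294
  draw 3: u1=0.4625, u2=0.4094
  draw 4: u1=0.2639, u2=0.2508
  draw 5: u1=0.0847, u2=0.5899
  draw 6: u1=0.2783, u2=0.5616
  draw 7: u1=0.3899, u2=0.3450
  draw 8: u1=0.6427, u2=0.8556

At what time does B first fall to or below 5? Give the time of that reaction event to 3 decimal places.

Threshold first reached at t = 0.128

t=0.000: X=2 Q=4 B=6
Draw 1: a1=0.608, a2=5.304, a3=5.964, a4=1.888, a5=0.696, a0=14.460; τ=−ln(0.1579)/14.460=0.128 → t=0.128; u2·a0=0.7730·14.460=11.178; a1+a2=5.912 < 11.178 ≤ a1+…+a3=11.876 → R3 fires; X=2 Q=4 B=5
Draw 2: a1=0.608, a2=4.420, a3=4.970, a4=1.888, a5=0.580, a0=12.466; τ=−ln(0.1215)/12.466=0.169 → t=0.297; u2·a0=0.0294·12.466=0.367 ≤ a1=0.608 → R1 fires; X=1 Q=6 B=5
Draw 3: a1=0.304, a2=2.210, a3=2.485, a4=2.832, a5=0.290, a0=8.121; τ=−ln(0.4625)/8.121=0.095 → t=0.392; u2·a0=0.4094·8.121=3.325; a1+a2=2.514 < 3.325 ≤ a1+…+a3=4.999 → R3 fires; X=1 Q=6 B=4
Draw 4: a1=0.304, a2=1.768, a3=1.988, a4=2.832, a5=0.232, a0=7.124; τ=−ln(0.2639)/7.124=0.187 → t=0.579; u2·a0=0.2508·7.124=1.787; a1=0.304 < 1.787 ≤ a1+a2=2.072 → R2 fires; X=0 Q=7 B=3
Draw 5: a1=0.000, a2=0.000, a3=0.000, a4=3.304, a5=0.000, a0=3.304; τ=−ln(0.0847)/3.304=0.747 → t=1.326; u2·a0=0.5899·3.304=1.949; a1+…+a3=0.000 < 1.949 ≤ a1+…+a4=3.304 → R4 fires; X=0 Q=8 B=3
Draw 6: a1=0.000, a2=0.000, a3=0.000, a4=3.776, a5=0.000, a0=3.776; τ=−ln(0.2783)/3.776=0.339 → t=1.665; u2·a0=0.5616·3.776=2.121; a1+…+a3=0.000 < 2.121 ≤ a1+…+a4=3.776 → R4 fires; X=0 Q=9 B=3
Draw 7: a1=0.000, a2=0.000, a3=0.000, a4=4.248, a5=0.000, a0=4.248; τ=−ln(0.3899)/4.248=0.222 → t=1.886; u2·a0=0.3450·4.248=1.466; a1+…+a3=0.000 < 1.466 ≤ a1+…+a4=4.248 → R4 fires; X=0 Q=10 B=3
Draw 8: a1=0.000, a2=0.000, a3=0.000, a4=4.720, a5=0.000, a0=4.720; τ=−ln(0.6427)/4.720=0.094 → t=1.980 > T=1.95: stop.
B first becomes ≤ 5 when it reaches 5 at the event at t=0.128.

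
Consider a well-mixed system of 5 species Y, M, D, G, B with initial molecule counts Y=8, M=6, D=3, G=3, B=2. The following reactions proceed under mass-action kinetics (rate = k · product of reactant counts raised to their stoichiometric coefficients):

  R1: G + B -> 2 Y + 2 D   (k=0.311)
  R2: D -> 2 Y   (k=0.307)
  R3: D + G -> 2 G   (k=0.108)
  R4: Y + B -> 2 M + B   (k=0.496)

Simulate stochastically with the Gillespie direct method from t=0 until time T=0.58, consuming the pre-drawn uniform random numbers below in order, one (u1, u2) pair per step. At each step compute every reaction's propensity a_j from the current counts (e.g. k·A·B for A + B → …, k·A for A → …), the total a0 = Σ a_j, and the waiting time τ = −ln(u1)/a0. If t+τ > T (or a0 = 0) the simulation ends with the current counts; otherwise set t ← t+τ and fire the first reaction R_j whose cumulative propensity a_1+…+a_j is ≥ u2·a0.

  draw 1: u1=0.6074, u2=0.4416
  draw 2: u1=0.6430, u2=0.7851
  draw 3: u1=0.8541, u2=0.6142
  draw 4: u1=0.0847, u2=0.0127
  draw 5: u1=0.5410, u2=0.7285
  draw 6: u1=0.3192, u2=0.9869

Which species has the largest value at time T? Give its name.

Dominant species at T: M

t=0.000: Y=8 M=6 D=3 G=3 B=2
Draw 1: a1=1.866, a2=0.921, a3=0.972, a4=7.936, a0=11.695; τ=−ln(0.6074)/11.695=0.043 → t=0.043; u2·a0=0.4416·11.695=5.165; a1+…+a3=3.759 < 5.165 ≤ a1+…+a4=11.695 → R4 fires; Y=7 M=8 D=3 G=3 B=2
Draw 2: a1=1.866, a2=0.921, a3=0.972, a4=6.944, a0=10.703; τ=−ln(0.6430)/10.703=0.041 → t=0.084; u2·a0=0.7851·10.703=8.403; a1+…+a3=3.759 < 8.403 ≤ a1+…+a4=10.703 → R4 fires; Y=6 M=10 D=3 G=3 B=2
Draw 3: a1=1.866, a2=0.921, a3=0.972, a4=5.952, a0=9.711; τ=−ln(0.8541)/9.711=0.016 → t=0.100; u2·a0=0.6142·9.711=5.964; a1+…+a3=3.759 < 5.964 ≤ a1+…+a4=9.711 → R4 fires; Y=5 M=12 D=3 G=3 B=2
Draw 4: a1=1.866, a2=0.921, a3=0.972, a4=4.960, a0=8.719; τ=−ln(0.0847)/8.719=0.283 → t=0.383; u2·a0=0.0127·8.719=0.111 ≤ a1=1.866 → R1 fires; Y=7 M=12 D=5 G=2 B=1
Draw 5: a1=0.622, a2=1.535, a3=1.080, a4=3.472, a0=6.709; τ=−ln(0.5410)/6.709=0.092 → t=0.475; u2·a0=0.7285·6.709=4.888; a1+…+a3=3.237 < 4.888 ≤ a1+…+a4=6.709 → R4 fires; Y=6 M=14 D=5 G=2 B=1
Draw 6: a1=0.622, a2=1.535, a3=1.080, a4=2.976, a0=6.213; τ=−ln(0.3192)/6.213=0.184 → t=0.659 > T=0.58: stop.
At T=0.58: Y=6 M=14 D=5 G=2 B=1; the largest is M.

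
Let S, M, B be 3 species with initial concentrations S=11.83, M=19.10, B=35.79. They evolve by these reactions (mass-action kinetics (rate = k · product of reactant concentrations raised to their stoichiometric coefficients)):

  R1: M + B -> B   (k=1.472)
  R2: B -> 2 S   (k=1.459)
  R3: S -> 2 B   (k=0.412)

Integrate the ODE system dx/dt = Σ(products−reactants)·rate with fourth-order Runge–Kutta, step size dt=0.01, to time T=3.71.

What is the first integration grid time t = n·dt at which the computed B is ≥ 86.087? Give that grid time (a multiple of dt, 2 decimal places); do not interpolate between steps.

RK4 with dt=0.01: 371 steps to T=3.71. Trajectory (selected grid times):
t=0.00: S=11.83 M=19.10 B=35.79
t=0.41: S=43.23 M=0.00 B=27.38
t=0.82: S=67.19 M=0.00 B=29.42
t=1.24: S=93.58 M=0.00 B=36.99
t=1.65: S=125.88 M=0.00 B=48.47
t=2.06: S=168.20 M=0.00 B=64.32
t=2.47: S=224.35 M=0.00 B=85.63
t=2.48: S=225.93 M=0.00 B=86.24
t=2.89: S=301.22 M=0.00 B=114.92
t=3.30: S=401.55 M=0.00 B=153.18
t=3.71: S=535.28 M=0.00 B=204.19
B(2.47)=85.635 < 86.087 but B(2.48)=86.236 ≥ 86.087, so the first grid time is t=2.48.

Threshold first reached at t = 2.48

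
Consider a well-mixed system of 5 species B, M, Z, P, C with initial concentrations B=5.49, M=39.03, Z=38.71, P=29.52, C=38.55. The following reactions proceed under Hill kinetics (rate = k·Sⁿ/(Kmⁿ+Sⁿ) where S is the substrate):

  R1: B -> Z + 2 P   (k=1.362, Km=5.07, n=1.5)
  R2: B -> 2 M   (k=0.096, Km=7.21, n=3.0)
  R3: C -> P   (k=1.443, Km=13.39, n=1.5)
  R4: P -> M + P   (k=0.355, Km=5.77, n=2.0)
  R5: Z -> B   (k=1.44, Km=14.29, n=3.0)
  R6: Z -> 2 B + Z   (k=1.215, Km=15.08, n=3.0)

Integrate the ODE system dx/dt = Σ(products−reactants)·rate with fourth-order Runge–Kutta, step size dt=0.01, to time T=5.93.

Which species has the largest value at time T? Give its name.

Dominant species at T: P

RK4 with dt=0.01: 593 steps to T=5.93. Trajectory (selected grid times):
t=0.00: B=5.49 M=39.03 Z=38.71 P=29.52 C=38.55
t=0.66: B=7.35 M=39.31 Z=38.33 P=31.36 C=37.76
t=1.32: B=9.12 M=39.61 Z=38.04 P=33.36 C=36.98
t=1.98: B=10.83 M=39.93 Z=37.79 P=35.46 C=36.20
t=2.64: B=12.49 M=40.26 Z=37.59 P=37.63 C=35.42
t=3.29: B=14.09 M=40.60 Z=37.42 P=39.82 C=34.66
t=3.95: B=15.69 M=40.94 Z=37.27 P=42.09 C=33.90
t=4.61: B=17.26 M=41.29 Z=37.14 P=44.38 C=33.14
t=5.27: B=18.82 M=41.64 Z=37.02 P=46.70 C=32.38
t=5.93: B=20.37 M=41.99 Z=36.92 P=49.04 C=31.63
At T=5.93: B=20.37 M=41.99 Z=36.92 P=49.04 C=31.63; the largest is P.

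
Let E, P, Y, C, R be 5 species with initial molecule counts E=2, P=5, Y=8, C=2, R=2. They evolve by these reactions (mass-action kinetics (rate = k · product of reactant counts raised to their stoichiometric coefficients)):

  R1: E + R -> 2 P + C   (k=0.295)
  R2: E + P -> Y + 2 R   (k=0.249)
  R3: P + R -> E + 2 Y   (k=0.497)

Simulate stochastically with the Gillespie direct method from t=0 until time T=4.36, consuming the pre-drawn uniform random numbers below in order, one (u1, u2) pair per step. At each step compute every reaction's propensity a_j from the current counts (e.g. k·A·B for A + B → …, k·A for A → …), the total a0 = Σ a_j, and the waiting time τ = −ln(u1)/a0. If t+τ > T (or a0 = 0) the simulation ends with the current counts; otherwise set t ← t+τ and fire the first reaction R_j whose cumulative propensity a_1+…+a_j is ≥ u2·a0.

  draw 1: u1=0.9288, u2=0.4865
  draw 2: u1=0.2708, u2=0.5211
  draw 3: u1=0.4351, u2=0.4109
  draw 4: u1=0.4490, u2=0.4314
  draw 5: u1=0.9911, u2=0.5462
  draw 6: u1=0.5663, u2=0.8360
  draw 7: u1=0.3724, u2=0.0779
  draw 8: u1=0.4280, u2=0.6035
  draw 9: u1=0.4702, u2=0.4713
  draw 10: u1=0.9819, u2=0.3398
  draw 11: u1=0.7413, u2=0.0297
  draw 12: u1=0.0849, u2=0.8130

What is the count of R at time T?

t=0.000: E=2 P=5 Y=8 C=2 R=2
Draw 1: a1=1.180, a2=2.490, a3=4.970, a0=8.640; τ=−ln(0.9288)/8.640=0.009 → t=0.009; u2·a0=0.4865·8.640=4.203; a1+a2=3.670 < 4.203 ≤ a1+…+a3=8.640 → R3 fires; E=3 P=4 Y=10 C=2 R=1
Draw 2: a1=0.885, a2=2.988, a3=1.988, a0=5.861; τ=−ln(0.2708)/5.861=0.223 → t=0.231; u2·a0=0.5211·5.861=3.054; a1=0.885 < 3.054 ≤ a1+a2=3.873 → R2 fires; E=2 P=3 Y=11 C=2 R=3
Draw 3: a1=1.770, a2=1.494, a3=4.473, a0=7.737; τ=−ln(0.4351)/7.737=0.108 → t=0.339; u2·a0=0.4109·7.737=3.179; a1=1.770 < 3.179 ≤ a1+a2=3.264 → R2 fires; E=1 P=2 Y=12 C=2 R=5
Draw 4: a1=1.475, a2=0.498, a3=4.970, a0=6.943; τ=−ln(0.4490)/6.943=0.115 → t=0.454; u2·a0=0.4314·6.943=2.995; a1+a2=1.973 < 2.995 ≤ a1+…+a3=6.943 → R3 fires; E=2 P=1 Y=14 C=2 R=4
Draw 5: a1=2.360, a2=0.498, a3=1.988, a0=4.846; τ=−ln(0.9911)/4.846=0.002 → t=0.456; u2·a0=0.5462·4.846=2.647; a1=2.360 < 2.647 ≤ a1+a2=2.858 → R2 fires; E=1 P=0 Y=15 C=2 R=6
Draw 6: a1=1.770, a2=0.000, a3=0.000, a0=1.770; τ=−ln(0.5663)/1.770=0.321 → t=0.777; u2·a0=0.8360·1.770=1.480 ≤ a1=1.770 → R1 fires; E=0 P=2 Y=15 C=3 R=5
Draw 7: a1=0.000, a2=0.000, a3=4.970, a0=4.970; τ=−ln(0.3724)/4.970=0.199 → t=0.976; u2·a0=0.0779·4.970=0.387; a1+a2=0.000 < 0.387 ≤ a1+…+a3=4.970 → R3 fires; E=1 P=1 Y=17 C=3 R=4
Draw 8: a1=1.180, a2=0.249, a3=1.988, a0=3.417; τ=−ln(0.4280)/3.417=0.248 → t=1.225; u2·a0=0.6035·3.417=2.062; a1+a2=1.429 < 2.062 ≤ a1+…+a3=3.417 → R3 fires; E=2 P=0 Y=19 C=3 R=3
Draw 9: a1=1.770, a2=0.000, a3=0.000, a0=1.770; τ=−ln(0.4702)/1.770=0.426 → t=1.651; u2·a0=0.4713·1.770=0.834 ≤ a1=1.770 → R1 fires; E=1 P=2 Y=19 C=4 R=2
Draw 10: a1=0.590, a2=0.498, a3=1.988, a0=3.076; τ=−ln(0.9819)/3.076=0.006 → t=1.657; u2·a0=0.3398·3.076=1.045; a1=0.590 < 1.045 ≤ a1+a2=1.088 → R2 fires; E=0 P=1 Y=20 C=4 R=4
Draw 11: a1=0.000, a2=0.000, a3=1.988, a0=1.988; τ=−ln(0.7413)/1.988=0.151 → t=1.807; u2·a0=0.0297·1.988=0.059; a1+a2=0.000 < 0.059 ≤ a1+…+a3=1.988 → R3 fires; E=1 P=0 Y=22 C=4 R=3
Draw 12: a1=0.885, a2=0.000, a3=0.000, a0=0.885; τ=−ln(0.0849)/0.885=2.787 → t=4.594 > T=4.36: stop.
Read off R at T=4.36: 3

R at T = 3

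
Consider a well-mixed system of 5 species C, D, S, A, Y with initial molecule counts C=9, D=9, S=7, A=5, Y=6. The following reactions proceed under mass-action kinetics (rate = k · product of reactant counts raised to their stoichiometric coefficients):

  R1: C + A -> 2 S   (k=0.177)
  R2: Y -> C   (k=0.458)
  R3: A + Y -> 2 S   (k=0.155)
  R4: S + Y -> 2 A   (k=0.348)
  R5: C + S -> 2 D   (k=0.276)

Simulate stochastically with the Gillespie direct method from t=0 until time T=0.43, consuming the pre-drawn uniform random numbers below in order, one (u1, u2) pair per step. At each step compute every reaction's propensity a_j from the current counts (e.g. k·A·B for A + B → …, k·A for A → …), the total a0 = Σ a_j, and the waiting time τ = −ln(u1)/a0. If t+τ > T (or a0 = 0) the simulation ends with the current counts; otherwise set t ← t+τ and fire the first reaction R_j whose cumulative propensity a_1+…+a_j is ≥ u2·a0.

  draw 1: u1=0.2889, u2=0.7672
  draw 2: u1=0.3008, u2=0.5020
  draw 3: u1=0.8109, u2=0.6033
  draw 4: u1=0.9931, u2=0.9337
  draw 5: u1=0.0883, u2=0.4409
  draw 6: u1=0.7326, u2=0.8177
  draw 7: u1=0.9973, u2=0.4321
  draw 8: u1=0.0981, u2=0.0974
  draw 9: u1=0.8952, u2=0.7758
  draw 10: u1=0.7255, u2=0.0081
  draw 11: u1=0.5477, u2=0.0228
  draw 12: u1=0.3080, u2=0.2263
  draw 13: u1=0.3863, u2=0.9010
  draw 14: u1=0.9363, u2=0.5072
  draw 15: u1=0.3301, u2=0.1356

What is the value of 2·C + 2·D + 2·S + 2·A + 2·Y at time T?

Value at T = 72

Check how each reaction changes W = 2·C + 2·D + 2·S + 2·A + 2·Y (weight of products minus weight of reactants):
R1: C + A -> 2 S: (2·2) − (2·1 + 2·1) = 4 − 4 = 0
R2: Y -> C: (2·1) − (2·1) = 2 − 2 = 0
R3: A + Y -> 2 S: (2·2) − (2·1 + 2·1) = 4 − 4 = 0
R4: S + Y -> 2 A: (2·2) − (2·1 + 2·1) = 4 − 4 = 0
R5: C + S -> 2 D: (2·2) − (2·1 + 2·1) = 4 − 4 = 0
Every reaction leaves W unchanged, so W is conserved and no simulation is needed: W(T) = W(0) = 2·9 + 2·9 + 2·7 + 2·5 + 2·6 = 72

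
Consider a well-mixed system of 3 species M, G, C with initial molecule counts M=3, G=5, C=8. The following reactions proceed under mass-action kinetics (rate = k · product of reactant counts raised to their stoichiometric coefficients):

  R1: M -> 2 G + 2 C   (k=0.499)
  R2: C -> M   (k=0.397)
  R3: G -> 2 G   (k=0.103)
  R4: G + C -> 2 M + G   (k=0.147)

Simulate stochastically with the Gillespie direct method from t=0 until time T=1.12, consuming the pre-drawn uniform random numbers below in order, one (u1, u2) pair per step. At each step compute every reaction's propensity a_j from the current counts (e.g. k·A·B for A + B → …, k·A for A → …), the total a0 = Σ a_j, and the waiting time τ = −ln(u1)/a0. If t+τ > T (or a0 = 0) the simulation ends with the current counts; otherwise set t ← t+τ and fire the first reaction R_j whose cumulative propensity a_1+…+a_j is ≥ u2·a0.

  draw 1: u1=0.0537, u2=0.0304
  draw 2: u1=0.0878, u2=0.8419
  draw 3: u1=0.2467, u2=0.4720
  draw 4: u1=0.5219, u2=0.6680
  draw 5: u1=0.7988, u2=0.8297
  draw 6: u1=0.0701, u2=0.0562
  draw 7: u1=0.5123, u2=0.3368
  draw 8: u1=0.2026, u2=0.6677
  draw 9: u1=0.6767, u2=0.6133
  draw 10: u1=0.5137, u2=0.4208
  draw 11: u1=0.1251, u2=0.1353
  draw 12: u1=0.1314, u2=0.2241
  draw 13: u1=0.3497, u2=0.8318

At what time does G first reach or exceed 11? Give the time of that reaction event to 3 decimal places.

t=0.000: M=3 G=5 C=8
Draw 1: a1=1.497, a2=3.176, a3=0.515, a4=5.880, a0=11.068; τ=−ln(0.0537)/11.068=0.264 → t=0.264; u2·a0=0.0304·11.068=0.336 ≤ a1=1.497 → R1 fires; M=2 G=7 C=10
Draw 2: a1=0.998, a2=3.970, a3=0.721, a4=10.290, a0=15.979; τ=−ln(0.0878)/15.979=0.152 → t=0.416; u2·a0=0.8419·15.979=13.453; a1+…+a3=5.689 < 13.453 ≤ a1+…+a4=15.979 → R4 fires; M=4 G=7 C=9
Draw 3: a1=1.996, a2=3.573, a3=0.721, a4=9.261, a0=15.551; τ=−ln(0.2467)/15.551=0.090 → t=0.506; u2·a0=0.4720·15.551=7.340; a1+…+a3=6.290 < 7.340 ≤ a1+…+a4=15.551 → R4 fires; M=6 G=7 C=8
Draw 4: a1=2.994, a2=3.176, a3=0.721, a4=8.232, a0=15.123; τ=−ln(0.5219)/15.123=0.043 → t=0.549; u2·a0=0.6680·15.123=10.102; a1+…+a3=6.891 < 10.102 ≤ a1+…+a4=15.123 → R4 fires; M=8 G=7 C=7
Draw 5: a1=3.992, a2=2.779, a3=0.721, a4=7.203, a0=14.695; τ=−ln(0.7988)/14.695=0.015 → t=0.565; u2·a0=0.8297·14.695=12.192; a1+…+a3=7.492 < 12.192 ≤ a1+…+a4=14.695 → R4 fires; M=10 G=7 C=6
Draw 6: a1=4.990, a2=2.382, a3=0.721, a4=6.174, a0=14.267; τ=−ln(0.0701)/14.267=0.186 → t=0.751; u2·a0=0.0562·14.267=0.802 ≤ a1=4.990 → R1 fires; M=9 G=9 C=8
Draw 7: a1=4.491, a2=3.176, a3=0.927, a4=10.584, a0=19.178; τ=−ln(0.5123)/19.178=0.035 → t=0.786; u2·a0=0.3368·19.178=6.459; a1=4.491 < 6.459 ≤ a1+a2=7.667 → R2 fires; M=10 G=9 C=7
Draw 8: a1=4.990, a2=2.779, a3=0.927, a4=9.261, a0=17.957; τ=−ln(0.2026)/17.957=0.089 → t=0.875; u2·a0=0.6677·17.957=11.990; a1+…+a3=8.696 < 11.990 ≤ a1+…+a4=17.957 → R4 fires; M=12 G=9 C=6
Draw 9: a1=5.988, a2=2.382, a3=0.927, a4=7.938, a0=17.235; τ=−ln(0.6767)/17.235=0.023 → t=0.897; u2·a0=0.6133·17.235=10.570; a1+…+a3=9.297 < 10.570 ≤ a1+…+a4=17.235 → R4 fires; M=14 G=9 C=5
Draw 10: a1=6.986, a2=1.985, a3=0.927, a4=6.615, a0=16.513; τ=−ln(0.5137)/16.513=0.040 → t=0.938; u2·a0=0.4208·16.513=6.949 ≤ a1=6.986 → R1 fires; M=13 G=11 C=7
Draw 11: a1=6.487, a2=2.779, a3=1.133, a4=11.319, a0=21.718; τ=−ln(0.1251)/21.718=0.096 → t=1.034; u2·a0=0.1353·21.718=2.938 ≤ a1=6.487 → R1 fires; M=12 G=13 C=9
Draw 12: a1=5.988, a2=3.573, a3=1.339, a4=17.199, a0=28.099; τ=−ln(0.1314)/28.099=0.072 → t=1.106; u2·a0=0.2241·28.099=6.297; a1=5.988 < 6.297 ≤ a1+a2=9.561 → R2 fires; M=13 G=13 C=8
Draw 13: a1=6.487, a2=3.176, a3=1.339, a4=15.288, a0=26.290; τ=−ln(0.3497)/26.290=0.040 → t=1.146 > T=1.12: stop.
G first becomes ≥ 11 when it reaches 11 at the event at t=0.938.

Threshold first reached at t = 0.938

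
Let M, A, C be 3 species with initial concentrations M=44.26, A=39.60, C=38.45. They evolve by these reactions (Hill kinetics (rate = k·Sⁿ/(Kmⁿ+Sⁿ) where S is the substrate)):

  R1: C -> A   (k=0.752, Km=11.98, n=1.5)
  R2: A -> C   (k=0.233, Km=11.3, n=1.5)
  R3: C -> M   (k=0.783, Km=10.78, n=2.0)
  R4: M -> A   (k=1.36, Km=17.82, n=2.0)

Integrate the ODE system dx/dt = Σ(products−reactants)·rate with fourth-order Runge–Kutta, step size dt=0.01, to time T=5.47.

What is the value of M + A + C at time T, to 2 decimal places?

Value at T = 122.31

Check how each reaction changes W = M + A + C (weight of products minus weight of reactants):
R1: C -> A: (1·1) − (1·1) = 1 − 1 = 0
R2: A -> C: (1·1) − (1·1) = 1 − 1 = 0
R3: C -> M: (1·1) − (1·1) = 1 − 1 = 0
R4: M -> A: (1·1) − (1·1) = 1 − 1 = 0
Every reaction leaves W unchanged, so W is conserved and no simulation is needed: W(T) = W(0) = 44.26 + 39.60 + 38.45 = 122.31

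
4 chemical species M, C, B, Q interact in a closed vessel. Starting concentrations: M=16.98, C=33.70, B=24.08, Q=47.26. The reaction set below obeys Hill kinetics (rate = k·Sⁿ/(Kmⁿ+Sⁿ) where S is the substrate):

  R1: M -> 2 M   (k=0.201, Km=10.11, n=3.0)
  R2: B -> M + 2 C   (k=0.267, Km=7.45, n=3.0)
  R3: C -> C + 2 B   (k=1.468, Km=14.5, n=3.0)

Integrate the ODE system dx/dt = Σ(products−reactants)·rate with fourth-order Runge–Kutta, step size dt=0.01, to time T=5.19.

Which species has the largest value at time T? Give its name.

RK4 with dt=0.01: 519 steps to T=5.19. Trajectory (selected grid times):
t=0.00: M=16.98 C=33.70 B=24.08 Q=47.26
t=0.58: M=17.23 C=34.00 B=25.51 Q=47.26
t=1.15: M=17.47 C=34.30 B=26.91 Q=47.26
t=1.73: M=17.72 C=34.60 B=28.35 Q=47.26
t=2.31: M=17.97 C=34.91 B=29.78 Q=47.26
t=2.88: M=18.22 C=35.21 B=31.19 Q=47.26
t=3.46: M=18.47 C=35.51 B=32.63 Q=47.26
t=4.04: M=18.73 C=35.82 B=34.08 Q=47.26
t=4.61: M=18.98 C=36.12 B=35.50 Q=47.26
t=5.19: M=19.23 C=36.43 B=36.94 Q=47.26
At T=5.19: M=19.23 C=36.43 B=36.94 Q=47.26; the largest is Q.

Dominant species at T: Q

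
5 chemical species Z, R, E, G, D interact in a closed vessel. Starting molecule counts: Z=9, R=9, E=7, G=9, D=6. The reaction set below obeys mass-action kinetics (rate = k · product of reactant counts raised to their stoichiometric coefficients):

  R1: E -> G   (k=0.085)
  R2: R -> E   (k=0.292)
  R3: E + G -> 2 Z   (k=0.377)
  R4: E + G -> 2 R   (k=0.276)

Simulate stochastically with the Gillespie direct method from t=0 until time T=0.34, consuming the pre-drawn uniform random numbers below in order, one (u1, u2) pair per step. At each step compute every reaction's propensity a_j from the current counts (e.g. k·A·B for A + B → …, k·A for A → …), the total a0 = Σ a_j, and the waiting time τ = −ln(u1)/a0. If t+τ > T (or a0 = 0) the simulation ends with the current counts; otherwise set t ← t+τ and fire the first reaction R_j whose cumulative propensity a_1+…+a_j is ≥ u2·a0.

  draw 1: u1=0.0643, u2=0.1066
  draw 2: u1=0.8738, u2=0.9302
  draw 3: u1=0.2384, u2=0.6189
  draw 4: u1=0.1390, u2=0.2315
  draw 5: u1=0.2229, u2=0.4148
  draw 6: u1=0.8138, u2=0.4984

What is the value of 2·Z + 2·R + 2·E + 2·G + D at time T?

Check how each reaction changes W = 2·Z + 2·R + 2·E + 2·G + D (weight of products minus weight of reactants):
R1: E -> G: (2·1) − (2·1) = 2 − 2 = 0
R2: R -> E: (2·1) − (2·1) = 2 − 2 = 0
R3: E + G -> 2 Z: (2·2) − (2·1 + 2·1) = 4 − 4 = 0
R4: E + G -> 2 R: (2·2) − (2·1 + 2·1) = 4 − 4 = 0
Every reaction leaves W unchanged, so W is conserved and no simulation is needed: W(T) = W(0) = 2·9 + 2·9 + 2·7 + 2·9 + 6 = 74

Value at T = 74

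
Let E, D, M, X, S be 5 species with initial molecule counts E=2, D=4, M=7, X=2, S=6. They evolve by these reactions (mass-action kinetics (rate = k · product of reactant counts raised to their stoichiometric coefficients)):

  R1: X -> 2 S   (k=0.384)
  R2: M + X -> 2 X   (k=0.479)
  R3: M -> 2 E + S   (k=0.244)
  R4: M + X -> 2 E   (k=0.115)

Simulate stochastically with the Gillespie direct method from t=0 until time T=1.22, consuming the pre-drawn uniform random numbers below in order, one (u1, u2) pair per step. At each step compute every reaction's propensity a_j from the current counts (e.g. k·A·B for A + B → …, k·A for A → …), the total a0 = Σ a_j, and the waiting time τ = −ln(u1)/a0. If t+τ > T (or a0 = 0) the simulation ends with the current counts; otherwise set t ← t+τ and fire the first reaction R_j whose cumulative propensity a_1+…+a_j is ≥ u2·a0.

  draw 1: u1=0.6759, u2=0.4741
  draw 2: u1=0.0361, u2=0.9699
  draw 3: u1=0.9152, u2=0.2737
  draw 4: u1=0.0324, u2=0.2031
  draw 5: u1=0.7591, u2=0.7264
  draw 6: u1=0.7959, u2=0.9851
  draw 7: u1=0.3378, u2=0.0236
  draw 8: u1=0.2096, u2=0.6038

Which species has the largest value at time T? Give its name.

Dominant species at T: S

t=0.000: E=2 D=4 M=7 X=2 S=6
Draw 1: a1=0.768, a2=6.706, a3=1.708, a4=1.610, a0=10.792; τ=−ln(0.6759)/10.792=0.036 → t=0.036; u2·a0=0.4741·10.792=5.116; a1=0.768 < 5.116 ≤ a1+a2=7.474 → R2 fires; E=2 D=4 M=6 X=3 S=6
Draw 2: a1=1.152, a2=8.622, a3=1.464, a4=2.070, a0=13.308; τ=−ln(0.0361)/13.308=0.250 → t=0.286; u2·a0=0.9699·13.308=12.907; a1+…+a3=11.238 < 12.907 ≤ a1+…+a4=13.308 → R4 fires; E=4 D=4 M=5 X=2 S=6
Draw 3: a1=0.768, a2=4.790, a3=1.220, a4=1.150, a0=7.928; τ=−ln(0.9152)/7.928=0.011 → t=0.297; u2·a0=0.2737·7.928=2.170; a1=0.768 < 2.170 ≤ a1+a2=5.558 → R2 fires; E=4 D=4 M=4 X=3 S=6
Draw 4: a1=1.152, a2=5.748, a3=0.976, a4=1.380, a0=9.256; τ=−ln(0.0324)/9.256=0.371 → t=0.668; u2·a0=0.2031·9.256=1.880; a1=1.152 < 1.880 ≤ a1+a2=6.900 → R2 fires; E=4 D=4 M=3 X=4 S=6
Draw 5: a1=1.536, a2=5.748, a3=0.732, a4=1.380, a0=9.396; τ=−ln(0.7591)/9.396=0.029 → t=0.697; u2·a0=0.7264·9.396=6.825; a1=1.536 < 6.825 ≤ a1+a2=7.284 → R2 fires; E=4 D=4 M=2 X=5 S=6
Draw 6: a1=1.920, a2=4.790, a3=0.488, a4=1.150, a0=8.348; τ=−ln(0.7959)/8.348=0.027 → t=0.724; u2·a0=0.9851·8.348=8.224; a1+…+a3=7.198 < 8.224 ≤ a1+…+a4=8.348 → R4 fires; E=6 D=4 M=1 X=4 S=6
Draw 7: a1=1.536, a2=1.916, a3=0.244, a4=0.460, a0=4.156; τ=−ln(0.3378)/4.156=0.261 → t=0.985; u2·a0=0.0236·4.156=0.098 ≤ a1=1.536 → R1 fires; E=6 D=4 M=1 X=3 S=8
Draw 8: a1=1.152, a2=1.437, a3=0.244, a4=0.345, a0=3.178; τ=−ln(0.2096)/3.178=0.492 → t=1.477 > T=1.22: stop.
At T=1.22: E=6 D=4 M=1 X=3 S=8; the largest is S.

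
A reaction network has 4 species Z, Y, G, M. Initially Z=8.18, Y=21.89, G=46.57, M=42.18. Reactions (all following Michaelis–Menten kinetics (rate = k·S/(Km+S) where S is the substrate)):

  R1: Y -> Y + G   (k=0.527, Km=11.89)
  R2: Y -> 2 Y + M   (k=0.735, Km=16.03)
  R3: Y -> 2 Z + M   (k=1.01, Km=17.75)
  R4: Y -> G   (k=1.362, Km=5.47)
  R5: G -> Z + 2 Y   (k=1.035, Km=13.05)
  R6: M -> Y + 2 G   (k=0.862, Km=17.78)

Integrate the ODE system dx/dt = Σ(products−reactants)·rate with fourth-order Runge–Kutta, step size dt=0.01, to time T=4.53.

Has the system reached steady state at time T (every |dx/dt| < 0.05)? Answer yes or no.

RK4 with dt=0.01: 453 steps to T=4.53. Trajectory (selected grid times):
t=0.00: Z=8.18 Y=21.89 G=46.57 M=42.18
t=0.50: Z=9.15 Y=22.39 G=47.49 M=42.37
t=1.01: Z=10.14 Y=22.90 G=48.43 M=42.57
t=1.51: Z=11.12 Y=23.40 G=49.35 M=42.77
t=2.01: Z=12.11 Y=23.91 G=50.28 M=42.97
t=2.52: Z=13.12 Y=24.42 G=51.23 M=43.18
t=3.02: Z=14.12 Y=24.92 G=52.16 M=43.39
t=3.52: Z=15.13 Y=25.43 G=53.10 M=43.61
t=4.03: Z=16.16 Y=25.94 G=54.06 M=43.83
t=4.53: Z=17.18 Y=26.45 G=55.00 M=44.05
Rates at T: R1=0.3636, R2=0.4576, R3=0.6044, R4=1.1286, R5=0.8365, R6=0.6141
dx/dt at T (Σ net stoichiometry × rate): Z=+2.0452, Y=+1.0118, G=+1.8839, M=+0.4479
Largest |dx/dt| is |+2.0452| (Z) ≥ 0.05 → not steady.

Steady state at T: no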